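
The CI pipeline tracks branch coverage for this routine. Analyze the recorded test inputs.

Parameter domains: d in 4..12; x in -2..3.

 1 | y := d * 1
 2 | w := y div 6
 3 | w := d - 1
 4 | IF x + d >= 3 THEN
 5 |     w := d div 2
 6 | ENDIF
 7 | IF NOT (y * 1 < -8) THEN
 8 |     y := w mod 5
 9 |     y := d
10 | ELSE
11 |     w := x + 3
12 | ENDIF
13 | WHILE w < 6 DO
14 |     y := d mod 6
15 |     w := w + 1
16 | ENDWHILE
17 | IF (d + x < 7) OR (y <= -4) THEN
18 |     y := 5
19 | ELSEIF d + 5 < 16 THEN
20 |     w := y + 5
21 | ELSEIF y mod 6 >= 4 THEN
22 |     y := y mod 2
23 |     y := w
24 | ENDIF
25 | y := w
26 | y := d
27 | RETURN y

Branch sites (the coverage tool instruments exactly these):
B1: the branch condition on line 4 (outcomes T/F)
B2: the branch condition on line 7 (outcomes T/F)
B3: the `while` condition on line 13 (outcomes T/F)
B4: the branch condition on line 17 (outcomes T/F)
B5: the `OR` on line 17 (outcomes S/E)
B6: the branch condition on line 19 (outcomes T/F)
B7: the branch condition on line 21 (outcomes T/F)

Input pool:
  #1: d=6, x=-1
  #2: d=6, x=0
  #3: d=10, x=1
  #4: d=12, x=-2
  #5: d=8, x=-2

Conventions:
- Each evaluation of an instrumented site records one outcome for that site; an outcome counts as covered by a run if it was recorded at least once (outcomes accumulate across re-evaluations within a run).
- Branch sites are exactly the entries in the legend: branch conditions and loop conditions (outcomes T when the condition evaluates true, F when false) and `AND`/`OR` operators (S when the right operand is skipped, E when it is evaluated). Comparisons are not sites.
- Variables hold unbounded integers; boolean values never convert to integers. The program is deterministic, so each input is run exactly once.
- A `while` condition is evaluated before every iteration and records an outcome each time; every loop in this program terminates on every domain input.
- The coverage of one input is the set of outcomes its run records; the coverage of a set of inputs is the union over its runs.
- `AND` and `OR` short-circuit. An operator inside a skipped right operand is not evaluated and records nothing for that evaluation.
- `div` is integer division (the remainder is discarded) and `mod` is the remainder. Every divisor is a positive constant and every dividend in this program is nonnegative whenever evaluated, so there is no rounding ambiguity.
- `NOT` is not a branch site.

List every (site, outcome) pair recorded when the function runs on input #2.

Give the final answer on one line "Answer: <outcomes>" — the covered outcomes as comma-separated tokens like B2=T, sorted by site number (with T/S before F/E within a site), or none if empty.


Tracing the run of input #2 (d=6, x=0):
  B1->T, B2->T, B3->T, B3->T, B3->T, B3->F, B5->S, B4->T
deduplicating events, the covered set is: B1=T, B2=T, B3=T, B3=F, B4=T, B5=S
Answer: B1=T, B2=T, B3=T, B3=F, B4=T, B5=S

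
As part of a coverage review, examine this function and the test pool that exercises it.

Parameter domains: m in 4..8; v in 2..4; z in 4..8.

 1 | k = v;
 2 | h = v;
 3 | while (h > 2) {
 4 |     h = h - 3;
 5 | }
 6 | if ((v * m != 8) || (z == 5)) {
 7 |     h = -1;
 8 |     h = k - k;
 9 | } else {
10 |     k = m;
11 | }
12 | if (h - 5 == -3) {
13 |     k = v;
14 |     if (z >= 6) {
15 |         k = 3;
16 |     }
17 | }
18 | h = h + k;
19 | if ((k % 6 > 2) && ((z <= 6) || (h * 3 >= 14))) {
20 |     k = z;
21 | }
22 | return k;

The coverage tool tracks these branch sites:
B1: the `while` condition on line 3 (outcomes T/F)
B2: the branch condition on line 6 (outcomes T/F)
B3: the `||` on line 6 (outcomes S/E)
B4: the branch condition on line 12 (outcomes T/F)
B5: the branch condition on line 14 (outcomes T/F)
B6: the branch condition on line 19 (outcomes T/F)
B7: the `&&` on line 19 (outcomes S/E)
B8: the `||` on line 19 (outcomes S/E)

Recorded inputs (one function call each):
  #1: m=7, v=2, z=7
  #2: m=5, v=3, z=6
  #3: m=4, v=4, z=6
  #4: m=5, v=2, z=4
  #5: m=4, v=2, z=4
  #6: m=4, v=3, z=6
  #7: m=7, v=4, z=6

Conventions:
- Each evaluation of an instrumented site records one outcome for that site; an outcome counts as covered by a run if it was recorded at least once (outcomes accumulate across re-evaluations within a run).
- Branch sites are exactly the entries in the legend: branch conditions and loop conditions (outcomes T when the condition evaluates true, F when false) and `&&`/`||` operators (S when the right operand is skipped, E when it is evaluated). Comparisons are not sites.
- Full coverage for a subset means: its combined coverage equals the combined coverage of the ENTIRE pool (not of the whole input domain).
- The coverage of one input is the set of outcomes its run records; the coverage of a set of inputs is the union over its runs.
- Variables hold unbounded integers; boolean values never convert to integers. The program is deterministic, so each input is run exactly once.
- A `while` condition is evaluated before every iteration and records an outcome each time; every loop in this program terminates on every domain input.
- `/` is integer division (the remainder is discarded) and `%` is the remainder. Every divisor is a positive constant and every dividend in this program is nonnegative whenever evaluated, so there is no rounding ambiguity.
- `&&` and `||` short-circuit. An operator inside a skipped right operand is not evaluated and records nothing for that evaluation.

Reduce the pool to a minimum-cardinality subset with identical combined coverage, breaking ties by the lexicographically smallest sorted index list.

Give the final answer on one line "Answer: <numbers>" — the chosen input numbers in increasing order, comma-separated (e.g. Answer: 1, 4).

test 1 (m=7, v=2, z=7) fires B1->F, B3->S, B2->T, B4->F, B7->S, B6->F; hits B1=F, B2=T, B3=S, B4=F, B6=F, B7=S
test 2 (m=5, v=3, z=6) fires B1->T, B1->F, B3->S, B2->T, B4->F, B7->E, B8->S, B6->T; hits B1=T, B1=F, B2=T, B3=S, B4=F, B6=T, B7=E, B8=S
test 3 (m=4, v=4, z=6) fires B1->T, B1->F, B3->S, B2->T, B4->F, B7->E, B8->S, B6->T; hits B1=T, B1=F, B2=T, B3=S, B4=F, B6=T, B7=E, B8=S
test 4 (m=5, v=2, z=4) fires B1->F, B3->S, B2->T, B4->F, B7->S, B6->F; hits B1=F, B2=T, B3=S, B4=F, B6=F, B7=S
test 5 (m=4, v=2, z=4) fires B1->F, B3->E, B2->F, B4->T, B5->F, B7->S, B6->F; hits B1=F, B2=F, B3=E, B4=T, B5=F, B6=F, B7=S
test 6 (m=4, v=3, z=6) fires B1->T, B1->F, B3->S, B2->T, B4->F, B7->E, B8->S, B6->T; hits B1=T, B1=F, B2=T, B3=S, B4=F, B6=T, B7=E, B8=S
test 7 (m=7, v=4, z=6) fires B1->T, B1->F, B3->S, B2->T, B4->F, B7->E, B8->S, B6->T; hits B1=T, B1=F, B2=T, B3=S, B4=F, B6=T, B7=E, B8=S
the full pool covers 14 outcomes: B1=T, B1=F, B2=T, B2=F, B3=S, B3=E, B4=T, B4=F, B5=F, B6=T, B6=F, B7=S, B7=E, B8=S
no size-1 subset reaches all 14 outcomes (best union: 8/14)
size 2: inputs {2, 5} cover all 14 outcomes, and no lexicographically smaller subset of this size does

Answer: 2, 5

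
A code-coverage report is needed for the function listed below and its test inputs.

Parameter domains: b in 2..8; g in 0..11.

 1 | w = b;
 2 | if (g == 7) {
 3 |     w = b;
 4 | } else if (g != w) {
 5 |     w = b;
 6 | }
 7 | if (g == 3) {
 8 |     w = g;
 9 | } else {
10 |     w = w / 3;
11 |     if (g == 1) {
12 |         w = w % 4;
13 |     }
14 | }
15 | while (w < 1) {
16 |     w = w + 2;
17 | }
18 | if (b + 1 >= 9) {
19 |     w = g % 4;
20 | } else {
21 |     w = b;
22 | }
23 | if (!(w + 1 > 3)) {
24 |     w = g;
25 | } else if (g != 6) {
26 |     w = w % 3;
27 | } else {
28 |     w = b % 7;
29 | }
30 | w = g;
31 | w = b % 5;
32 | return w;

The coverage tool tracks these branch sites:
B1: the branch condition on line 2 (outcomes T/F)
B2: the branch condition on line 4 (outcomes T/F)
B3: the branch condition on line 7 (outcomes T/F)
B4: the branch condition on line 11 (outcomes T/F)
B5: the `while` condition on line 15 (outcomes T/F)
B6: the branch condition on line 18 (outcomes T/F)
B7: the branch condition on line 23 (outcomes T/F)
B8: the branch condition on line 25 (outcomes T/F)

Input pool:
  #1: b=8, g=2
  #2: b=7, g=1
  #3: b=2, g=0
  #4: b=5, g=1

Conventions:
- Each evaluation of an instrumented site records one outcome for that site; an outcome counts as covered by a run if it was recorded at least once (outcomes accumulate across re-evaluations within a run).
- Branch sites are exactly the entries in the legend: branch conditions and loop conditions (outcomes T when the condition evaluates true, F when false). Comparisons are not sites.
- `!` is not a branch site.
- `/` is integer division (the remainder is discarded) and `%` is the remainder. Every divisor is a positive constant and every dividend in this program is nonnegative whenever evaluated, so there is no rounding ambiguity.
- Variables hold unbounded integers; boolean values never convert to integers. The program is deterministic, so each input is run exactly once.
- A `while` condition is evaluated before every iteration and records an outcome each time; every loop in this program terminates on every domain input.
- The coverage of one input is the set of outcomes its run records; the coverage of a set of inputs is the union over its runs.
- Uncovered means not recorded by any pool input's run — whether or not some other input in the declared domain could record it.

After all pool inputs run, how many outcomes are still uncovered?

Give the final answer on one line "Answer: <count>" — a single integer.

#1 (b=8, g=2) -> B1->F, B2->T, B3->F, B4->F, B5->F, B6->T, B7->T; covered: B1=F, B2=T, B3=F, B4=F, B5=F, B6=T, B7=T
#2 (b=7, g=1) -> B1->F, B2->T, B3->F, B4->T, B5->F, B6->F, B7->F, B8->T; covered: B1=F, B2=T, B3=F, B4=T, B5=F, B6=F, B7=F, B8=T
#3 (b=2, g=0) -> B1->F, B2->T, B3->F, B4->F, B5->T, B5->F, B6->F, B7->T; covered: B1=F, B2=T, B3=F, B4=F, B5=T, B5=F, B6=F, B7=T
#4 (b=5, g=1) -> B1->F, B2->T, B3->F, B4->T, B5->F, B6->F, B7->F, B8->T; covered: B1=F, B2=T, B3=F, B4=T, B5=F, B6=F, B7=F, B8=T
union over the pool: B1=F, B2=T, B3=F, B4=T, B4=F, B5=T, B5=F, B6=T, B6=F, B7=T, B7=F, B8=T
uncovered (4 of 16): B1=T, B2=F, B3=T, B8=F

Answer: 4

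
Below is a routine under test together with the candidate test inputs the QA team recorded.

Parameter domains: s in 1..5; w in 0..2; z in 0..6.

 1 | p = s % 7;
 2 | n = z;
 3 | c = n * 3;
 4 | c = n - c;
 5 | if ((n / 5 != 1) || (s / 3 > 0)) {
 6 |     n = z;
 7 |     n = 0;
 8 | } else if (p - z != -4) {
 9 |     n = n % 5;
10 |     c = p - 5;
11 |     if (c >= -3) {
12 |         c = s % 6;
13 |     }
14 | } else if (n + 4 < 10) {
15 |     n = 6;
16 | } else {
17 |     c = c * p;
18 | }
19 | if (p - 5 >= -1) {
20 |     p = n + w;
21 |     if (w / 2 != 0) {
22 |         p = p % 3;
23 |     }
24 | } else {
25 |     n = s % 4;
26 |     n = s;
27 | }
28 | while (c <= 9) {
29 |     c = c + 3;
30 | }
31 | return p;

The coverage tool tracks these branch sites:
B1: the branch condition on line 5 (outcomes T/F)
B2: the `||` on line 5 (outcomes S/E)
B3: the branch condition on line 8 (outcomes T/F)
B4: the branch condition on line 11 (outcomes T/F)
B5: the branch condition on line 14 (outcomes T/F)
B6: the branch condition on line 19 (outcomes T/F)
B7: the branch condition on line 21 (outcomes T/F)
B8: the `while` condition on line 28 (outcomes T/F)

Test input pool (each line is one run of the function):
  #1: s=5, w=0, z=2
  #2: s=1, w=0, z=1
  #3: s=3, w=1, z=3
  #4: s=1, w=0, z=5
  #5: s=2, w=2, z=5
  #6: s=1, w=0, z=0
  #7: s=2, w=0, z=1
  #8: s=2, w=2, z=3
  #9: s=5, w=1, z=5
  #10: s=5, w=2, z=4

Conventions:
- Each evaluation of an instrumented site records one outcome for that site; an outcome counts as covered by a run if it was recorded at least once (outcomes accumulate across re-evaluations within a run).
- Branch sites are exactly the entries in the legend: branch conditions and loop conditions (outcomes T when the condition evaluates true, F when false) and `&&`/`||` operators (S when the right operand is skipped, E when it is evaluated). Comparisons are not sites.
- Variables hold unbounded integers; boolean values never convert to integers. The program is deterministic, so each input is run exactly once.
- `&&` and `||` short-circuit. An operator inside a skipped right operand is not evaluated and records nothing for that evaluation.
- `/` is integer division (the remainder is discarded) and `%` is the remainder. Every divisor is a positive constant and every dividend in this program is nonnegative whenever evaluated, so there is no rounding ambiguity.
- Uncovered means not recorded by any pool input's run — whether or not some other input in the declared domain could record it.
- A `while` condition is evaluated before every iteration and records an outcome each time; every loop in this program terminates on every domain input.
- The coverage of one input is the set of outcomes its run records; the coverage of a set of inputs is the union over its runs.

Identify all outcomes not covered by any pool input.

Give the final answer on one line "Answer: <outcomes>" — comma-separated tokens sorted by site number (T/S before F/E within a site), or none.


#1 (s=5, w=0, z=2) -> B2->S, B1->T, B6->T, B7->F, B8->T, B8->T, B8->T, B8->T, B8->T, B8->F; covered: B1=T, B2=S, B6=T, B7=F, B8=T, B8=F
#2 (s=1, w=0, z=1) -> B2->S, B1->T, B6->F, B8->T, B8->T, B8->T, B8->T, B8->F; covered: B1=T, B2=S, B6=F, B8=T, B8=F
#3 (s=3, w=1, z=3) -> B2->S, B1->T, B6->F, B8->T, B8->T, B8->T, B8->T, B8->T, B8->T, B8->F; covered: B1=T, B2=S, B6=F, B8=T, B8=F
#4 (s=1, w=0, z=5) -> B2->E, B1->F, B3->F, B5->T, B6->F, B8->T, B8->T, B8->T, B8->T, B8->T, B8->T, B8->T, B8->F; covered: B1=F, B2=E, B3=F, B5=T, B6=F, B8=T, B8=F
#5 (s=2, w=2, z=5) -> B2->E, B1->F, B3->T, B4->T, B6->F, B8->T, B8->T, B8->T, B8->F; covered: B1=F, B2=E, B3=T, B4=T, B6=F, B8=T, B8=F
#6 (s=1, w=0, z=0) -> B2->S, B1->T, B6->F, B8->T, B8->T, B8->T, B8->T, B8->F; covered: B1=T, B2=S, B6=F, B8=T, B8=F
#7 (s=2, w=0, z=1) -> B2->S, B1->T, B6->F, B8->T, B8->T, B8->T, B8->T, B8->F; covered: B1=T, B2=S, B6=F, B8=T, B8=F
#8 (s=2, w=2, z=3) -> B2->S, B1->T, B6->F, B8->T, B8->T, B8->T, B8->T, B8->T, B8->T, B8->F; covered: B1=T, B2=S, B6=F, B8=T, B8=F
#9 (s=5, w=1, z=5) -> B2->E, B1->T, B6->T, B7->F, B8->T, B8->T, B8->T, B8->T, B8->T, B8->T, B8->T, B8->F; covered: B1=T, B2=E, B6=T, B7=F, B8=T, B8=F
#10 (s=5, w=2, z=4) -> B2->S, B1->T, B6->T, B7->T, B8->T, B8->T, B8->T, B8->T, B8->T, B8->T, B8->F; covered: B1=T, B2=S, B6=T, B7=T, B8=T, B8=F
union over the pool: B1=T, B1=F, B2=S, B2=E, B3=T, B3=F, B4=T, B5=T, B6=T, B6=F, B7=T, B7=F, B8=T, B8=F
uncovered (2 of 16): B4=F, B5=F
Answer: B4=F, B5=F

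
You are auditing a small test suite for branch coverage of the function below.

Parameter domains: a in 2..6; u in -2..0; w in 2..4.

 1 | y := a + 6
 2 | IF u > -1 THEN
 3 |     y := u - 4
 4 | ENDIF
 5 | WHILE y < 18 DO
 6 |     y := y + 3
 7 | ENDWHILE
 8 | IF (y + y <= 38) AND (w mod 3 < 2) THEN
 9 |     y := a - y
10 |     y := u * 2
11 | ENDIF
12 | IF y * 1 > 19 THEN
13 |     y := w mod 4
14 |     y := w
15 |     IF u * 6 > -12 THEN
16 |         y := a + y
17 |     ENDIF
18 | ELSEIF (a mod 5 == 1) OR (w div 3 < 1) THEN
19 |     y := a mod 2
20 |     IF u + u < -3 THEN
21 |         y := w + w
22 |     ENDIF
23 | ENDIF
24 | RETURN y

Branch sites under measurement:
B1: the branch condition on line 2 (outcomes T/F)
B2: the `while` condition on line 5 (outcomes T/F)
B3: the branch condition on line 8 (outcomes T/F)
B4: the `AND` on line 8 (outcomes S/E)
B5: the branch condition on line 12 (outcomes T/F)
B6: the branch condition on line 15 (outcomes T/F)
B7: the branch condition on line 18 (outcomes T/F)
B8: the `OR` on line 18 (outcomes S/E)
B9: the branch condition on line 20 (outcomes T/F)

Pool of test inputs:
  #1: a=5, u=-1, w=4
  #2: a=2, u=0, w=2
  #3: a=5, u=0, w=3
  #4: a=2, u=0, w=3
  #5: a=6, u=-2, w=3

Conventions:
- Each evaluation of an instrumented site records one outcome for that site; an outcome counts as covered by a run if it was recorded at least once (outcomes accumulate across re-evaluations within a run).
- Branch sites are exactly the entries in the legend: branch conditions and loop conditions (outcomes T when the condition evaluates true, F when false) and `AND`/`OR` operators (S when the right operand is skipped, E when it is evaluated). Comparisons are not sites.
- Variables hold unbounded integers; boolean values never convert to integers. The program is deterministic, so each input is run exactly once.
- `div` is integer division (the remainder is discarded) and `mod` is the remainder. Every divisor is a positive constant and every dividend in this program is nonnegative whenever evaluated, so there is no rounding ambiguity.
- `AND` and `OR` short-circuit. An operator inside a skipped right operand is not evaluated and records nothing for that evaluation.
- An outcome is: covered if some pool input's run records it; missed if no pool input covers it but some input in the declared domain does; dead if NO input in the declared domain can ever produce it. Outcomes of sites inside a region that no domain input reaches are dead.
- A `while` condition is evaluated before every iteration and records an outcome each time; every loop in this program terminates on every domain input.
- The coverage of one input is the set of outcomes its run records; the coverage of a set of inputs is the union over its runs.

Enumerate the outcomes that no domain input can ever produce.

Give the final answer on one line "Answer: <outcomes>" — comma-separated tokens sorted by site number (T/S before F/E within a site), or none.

running all 45 domain inputs and tallying outcomes:
  reachable outcomes have witnesses, e.g. B1=T (e.g. a=2, u=0, w=2), B1=F (e.g. a=2, u=-2, w=2), B2=T (e.g. a=2, u=-2, w=2), B2=F (e.g. a=2, u=-2, w=2)

Answer: none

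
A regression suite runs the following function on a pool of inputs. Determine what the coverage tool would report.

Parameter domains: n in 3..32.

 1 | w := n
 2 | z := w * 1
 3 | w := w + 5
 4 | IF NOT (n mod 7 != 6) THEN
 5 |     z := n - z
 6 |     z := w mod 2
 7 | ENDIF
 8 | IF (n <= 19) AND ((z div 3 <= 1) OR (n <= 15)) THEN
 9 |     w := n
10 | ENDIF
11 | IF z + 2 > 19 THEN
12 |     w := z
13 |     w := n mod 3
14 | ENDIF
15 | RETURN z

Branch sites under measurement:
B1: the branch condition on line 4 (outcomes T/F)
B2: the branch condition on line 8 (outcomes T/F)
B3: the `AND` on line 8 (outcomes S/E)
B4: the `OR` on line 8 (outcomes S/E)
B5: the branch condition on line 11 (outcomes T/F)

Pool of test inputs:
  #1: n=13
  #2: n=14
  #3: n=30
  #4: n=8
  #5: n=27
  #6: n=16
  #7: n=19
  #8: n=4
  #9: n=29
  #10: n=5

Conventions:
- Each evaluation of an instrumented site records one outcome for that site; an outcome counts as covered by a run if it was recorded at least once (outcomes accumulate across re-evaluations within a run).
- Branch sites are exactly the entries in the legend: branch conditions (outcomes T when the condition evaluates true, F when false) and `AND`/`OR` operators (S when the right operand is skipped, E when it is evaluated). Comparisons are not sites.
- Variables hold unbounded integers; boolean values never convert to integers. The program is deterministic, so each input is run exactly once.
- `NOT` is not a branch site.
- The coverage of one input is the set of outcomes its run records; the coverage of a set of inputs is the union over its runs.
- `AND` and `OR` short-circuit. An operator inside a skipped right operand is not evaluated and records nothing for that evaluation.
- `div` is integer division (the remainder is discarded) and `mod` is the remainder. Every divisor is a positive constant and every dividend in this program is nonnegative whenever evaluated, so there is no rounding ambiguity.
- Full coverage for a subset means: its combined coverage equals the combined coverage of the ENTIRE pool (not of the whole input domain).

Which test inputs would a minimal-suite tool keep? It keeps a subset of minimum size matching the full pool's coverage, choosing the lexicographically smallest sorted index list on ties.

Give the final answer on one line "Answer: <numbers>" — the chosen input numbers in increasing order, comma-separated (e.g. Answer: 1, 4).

input #1, n=13: outcomes B1=T, B2=T, B3=E, B4=S, B5=F
input #2, n=14: outcomes B1=F, B2=T, B3=E, B4=E, B5=F
input #3, n=30: outcomes B1=F, B2=F, B3=S, B5=T
input #4, n=8: outcomes B1=F, B2=T, B3=E, B4=E, B5=F
input #5, n=27: outcomes B1=T, B2=F, B3=S, B5=F
input #6, n=16: outcomes B1=F, B2=F, B3=E, B4=E, B5=F
input #7, n=19: outcomes B1=F, B2=F, B3=E, B4=E, B5=T
input #8, n=4: outcomes B1=F, B2=T, B3=E, B4=S, B5=F
input #9, n=29: outcomes B1=F, B2=F, B3=S, B5=T
input #10, n=5: outcomes B1=F, B2=T, B3=E, B4=S, B5=F
pool-wide coverage (10 outcomes): B1=T, B1=F, B2=T, B2=F, B3=S, B3=E, B4=S, B4=E, B5=T, B5=F
checked all size-1 subsets: none covers 10 outcomes (max 5/10)
checked all size-2 subsets: none covers 10 outcomes (max 9/10)
at size 3, {1, 2, 3} reaches all 10 outcomes; every lexicographically earlier size-3 subset fails

Answer: 1, 2, 3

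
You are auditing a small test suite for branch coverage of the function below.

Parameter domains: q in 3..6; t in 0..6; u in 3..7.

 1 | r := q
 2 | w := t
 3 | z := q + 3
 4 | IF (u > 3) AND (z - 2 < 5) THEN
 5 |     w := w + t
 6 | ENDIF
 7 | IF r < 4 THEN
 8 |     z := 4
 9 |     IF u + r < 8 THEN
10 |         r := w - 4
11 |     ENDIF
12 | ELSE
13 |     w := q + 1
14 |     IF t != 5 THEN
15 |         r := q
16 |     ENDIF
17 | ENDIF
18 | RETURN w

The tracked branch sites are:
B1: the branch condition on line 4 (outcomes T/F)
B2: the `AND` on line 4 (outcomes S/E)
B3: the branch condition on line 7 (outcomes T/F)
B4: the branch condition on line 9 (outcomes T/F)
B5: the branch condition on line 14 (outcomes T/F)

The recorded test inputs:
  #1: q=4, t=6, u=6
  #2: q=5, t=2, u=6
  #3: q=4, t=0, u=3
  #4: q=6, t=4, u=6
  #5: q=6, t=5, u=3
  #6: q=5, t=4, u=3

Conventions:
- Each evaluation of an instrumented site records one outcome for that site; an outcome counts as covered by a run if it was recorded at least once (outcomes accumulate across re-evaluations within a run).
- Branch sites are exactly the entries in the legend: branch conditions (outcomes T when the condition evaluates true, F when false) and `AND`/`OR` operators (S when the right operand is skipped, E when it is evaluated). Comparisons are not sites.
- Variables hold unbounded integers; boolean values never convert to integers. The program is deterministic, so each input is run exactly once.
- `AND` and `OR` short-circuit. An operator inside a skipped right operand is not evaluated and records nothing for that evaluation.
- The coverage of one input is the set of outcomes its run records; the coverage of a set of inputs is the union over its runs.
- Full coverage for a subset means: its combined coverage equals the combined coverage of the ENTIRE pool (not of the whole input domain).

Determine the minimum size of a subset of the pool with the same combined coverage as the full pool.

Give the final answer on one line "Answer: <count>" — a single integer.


run #1 (q=4, t=6, u=6) runs B2->E, B1->F, B3->F, B5->T; records B1=F, B2=E, B3=F, B5=T
run #2 (q=5, t=2, u=6) runs B2->E, B1->F, B3->F, B5->T; records B1=F, B2=E, B3=F, B5=T
run #3 (q=4, t=0, u=3) runs B2->S, B1->F, B3->F, B5->T; records B1=F, B2=S, B3=F, B5=T
run #4 (q=6, t=4, u=6) runs B2->E, B1->F, B3->F, B5->T; records B1=F, B2=E, B3=F, B5=T
run #5 (q=6, t=5, u=3) runs B2->S, B1->F, B3->F, B5->F; records B1=F, B2=S, B3=F, B5=F
run #6 (q=5, t=4, u=3) runs B2->S, B1->F, B3->F, B5->T; records B1=F, B2=S, B3=F, B5=T
together the pool reaches 6 outcomes: B1=F, B2=S, B2=E, B3=F, B5=T, B5=F
no size-1 subset reaches all 6 outcomes (best union: 4/6)
at size 2, {1, 5} reaches all 6 outcomes; every lexicographically earlier size-2 subset fails
Answer: 2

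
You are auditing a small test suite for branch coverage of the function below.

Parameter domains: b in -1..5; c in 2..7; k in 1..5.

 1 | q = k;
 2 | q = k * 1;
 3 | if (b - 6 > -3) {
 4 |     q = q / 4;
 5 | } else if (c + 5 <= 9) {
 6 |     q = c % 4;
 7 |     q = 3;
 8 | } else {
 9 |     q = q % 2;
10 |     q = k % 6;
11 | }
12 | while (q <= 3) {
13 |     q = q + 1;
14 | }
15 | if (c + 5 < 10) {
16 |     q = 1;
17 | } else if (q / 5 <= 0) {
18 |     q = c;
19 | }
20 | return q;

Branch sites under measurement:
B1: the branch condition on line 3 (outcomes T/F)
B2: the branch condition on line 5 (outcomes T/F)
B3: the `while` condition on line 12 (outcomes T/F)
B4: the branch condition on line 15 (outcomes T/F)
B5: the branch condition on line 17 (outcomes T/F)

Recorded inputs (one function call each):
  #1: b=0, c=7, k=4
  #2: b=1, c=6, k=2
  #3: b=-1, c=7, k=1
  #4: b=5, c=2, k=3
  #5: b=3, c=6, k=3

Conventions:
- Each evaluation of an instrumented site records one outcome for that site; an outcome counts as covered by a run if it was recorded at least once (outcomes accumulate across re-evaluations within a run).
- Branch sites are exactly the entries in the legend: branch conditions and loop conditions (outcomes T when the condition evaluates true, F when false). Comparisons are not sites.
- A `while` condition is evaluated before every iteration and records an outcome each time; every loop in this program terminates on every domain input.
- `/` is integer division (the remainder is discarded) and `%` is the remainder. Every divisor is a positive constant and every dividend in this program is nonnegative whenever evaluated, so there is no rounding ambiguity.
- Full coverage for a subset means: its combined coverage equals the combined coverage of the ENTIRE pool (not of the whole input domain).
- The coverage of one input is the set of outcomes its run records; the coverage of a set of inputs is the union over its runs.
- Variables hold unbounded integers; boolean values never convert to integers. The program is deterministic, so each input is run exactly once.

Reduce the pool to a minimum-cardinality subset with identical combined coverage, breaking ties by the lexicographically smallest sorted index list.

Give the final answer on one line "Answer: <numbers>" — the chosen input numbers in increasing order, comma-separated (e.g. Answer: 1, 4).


input #1, b=0, c=7, k=4: events B1->F, B2->F, B3->F, B4->F, B5->T; outcomes B1=F, B2=F, B3=F, B4=F, B5=T
input #2, b=1, c=6, k=2: events B1->F, B2->F, B3->T, B3->T, B3->F, B4->F, B5->T; outcomes B1=F, B2=F, B3=T, B3=F, B4=F, B5=T
input #3, b=-1, c=7, k=1: events B1->F, B2->F, B3->T, B3->T, B3->T, B3->F, B4->F, B5->T; outcomes B1=F, B2=F, B3=T, B3=F, B4=F, B5=T
input #4, b=5, c=2, k=3: events B1->T, B3->T, B3->T, B3->T, B3->T, B3->F, B4->T; outcomes B1=T, B3=T, B3=F, B4=T
input #5, b=3, c=6, k=3: events B1->F, B2->F, B3->T, B3->F, B4->F, B5->T; outcomes B1=F, B2=F, B3=T, B3=F, B4=F, B5=T
together the pool reaches 8 outcomes: B1=T, B1=F, B2=F, B3=T, B3=F, B4=T, B4=F, B5=T
size 1 is not enough: best union over all size-1 subsets is 6/8
size 2: inputs {1, 4} cover all 8 outcomes, and no lexicographically smaller subset of this size does
Answer: 1, 4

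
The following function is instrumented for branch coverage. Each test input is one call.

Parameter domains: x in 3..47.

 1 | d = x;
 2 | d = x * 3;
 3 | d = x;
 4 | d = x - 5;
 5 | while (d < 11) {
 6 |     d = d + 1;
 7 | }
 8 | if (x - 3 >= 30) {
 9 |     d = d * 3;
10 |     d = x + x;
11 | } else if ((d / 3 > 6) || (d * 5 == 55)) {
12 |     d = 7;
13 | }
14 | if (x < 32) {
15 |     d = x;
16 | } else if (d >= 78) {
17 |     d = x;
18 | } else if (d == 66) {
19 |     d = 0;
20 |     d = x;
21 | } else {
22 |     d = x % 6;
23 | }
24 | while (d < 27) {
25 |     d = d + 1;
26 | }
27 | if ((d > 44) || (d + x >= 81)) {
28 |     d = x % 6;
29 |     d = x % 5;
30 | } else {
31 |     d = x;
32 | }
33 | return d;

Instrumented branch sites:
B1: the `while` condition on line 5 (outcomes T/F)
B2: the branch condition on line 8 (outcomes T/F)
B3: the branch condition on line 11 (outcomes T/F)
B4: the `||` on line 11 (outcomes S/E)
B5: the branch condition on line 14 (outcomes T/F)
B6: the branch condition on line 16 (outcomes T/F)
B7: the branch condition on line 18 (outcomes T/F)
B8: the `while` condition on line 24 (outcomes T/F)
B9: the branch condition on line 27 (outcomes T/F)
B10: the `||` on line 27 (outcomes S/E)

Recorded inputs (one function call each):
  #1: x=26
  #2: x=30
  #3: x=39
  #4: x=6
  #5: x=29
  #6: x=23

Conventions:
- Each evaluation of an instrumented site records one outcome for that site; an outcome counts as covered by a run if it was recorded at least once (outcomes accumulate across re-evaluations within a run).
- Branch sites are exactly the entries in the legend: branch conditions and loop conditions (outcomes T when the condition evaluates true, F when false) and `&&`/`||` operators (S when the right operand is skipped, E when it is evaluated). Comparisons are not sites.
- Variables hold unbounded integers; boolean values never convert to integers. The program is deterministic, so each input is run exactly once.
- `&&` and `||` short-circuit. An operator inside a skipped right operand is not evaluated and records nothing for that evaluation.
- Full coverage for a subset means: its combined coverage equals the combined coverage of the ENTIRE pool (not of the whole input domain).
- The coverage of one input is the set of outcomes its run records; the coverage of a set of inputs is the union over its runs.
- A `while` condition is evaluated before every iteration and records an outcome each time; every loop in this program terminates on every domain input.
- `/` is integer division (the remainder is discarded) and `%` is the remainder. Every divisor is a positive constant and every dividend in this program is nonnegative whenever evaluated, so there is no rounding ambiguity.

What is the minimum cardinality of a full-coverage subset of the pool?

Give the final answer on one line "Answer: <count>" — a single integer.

input #1 (x=26): events B1->F, B2->F, B4->S, B3->T, B5->T, B8->T, B8->F, B10->E, B9->F; covers B1=F, B2=F, B3=T, B4=S, B5=T, B8=T, B8=F, B9=F, B10=E
input #2 (x=30): events B1->F, B2->F, B4->S, B3->T, B5->T, B8->F, B10->E, B9->F; covers B1=F, B2=F, B3=T, B4=S, B5=T, B8=F, B9=F, B10=E
input #3 (x=39): events B1->F, B2->T, B5->F, B6->T, B8->F, B10->E, B9->F; covers B1=F, B2=T, B5=F, B6=T, B8=F, B9=F, B10=E
input #4 (x=6): events B1->T, B1->T, B1->T, B1->T, B1->T, B1->T, B1->T, B1->T, B1->T, B1->T, B1->F, B2->F, B4->E, B3->T, ...; covers B1=T, B1=F, B2=F, B3=T, B4=E, B5=T, B8=T, B8=F, B9=F, B10=E
input #5 (x=29): events B1->F, B2->F, B4->S, B3->T, B5->T, B8->F, B10->E, B9->F; covers B1=F, B2=F, B3=T, B4=S, B5=T, B8=F, B9=F, B10=E
input #6 (x=23): events B1->F, B2->F, B4->E, B3->F, B5->T, B8->T, B8->T, B8->T, B8->T, B8->F, B10->E, B9->F; covers B1=F, B2=F, B3=F, B4=E, B5=T, B8=T, B8=F, B9=F, B10=E
pool-wide coverage (15 outcomes): B1=T, B1=F, B2=T, B2=F, B3=T, B3=F, B4=S, B4=E, B5=T, B5=F, B6=T, B8=T, B8=F, B9=F, B10=E
every size-1 subset falls short of the 15 outcomes (best: 10/15)
every size-2 subset falls short of the 15 outcomes (best: 13/15)
every size-3 subset falls short of the 15 outcomes (best: 14/15)
size 4: inputs {1, 3, 4, 6} cover all 15 outcomes, and no lexicographically smaller subset of this size does

Answer: 4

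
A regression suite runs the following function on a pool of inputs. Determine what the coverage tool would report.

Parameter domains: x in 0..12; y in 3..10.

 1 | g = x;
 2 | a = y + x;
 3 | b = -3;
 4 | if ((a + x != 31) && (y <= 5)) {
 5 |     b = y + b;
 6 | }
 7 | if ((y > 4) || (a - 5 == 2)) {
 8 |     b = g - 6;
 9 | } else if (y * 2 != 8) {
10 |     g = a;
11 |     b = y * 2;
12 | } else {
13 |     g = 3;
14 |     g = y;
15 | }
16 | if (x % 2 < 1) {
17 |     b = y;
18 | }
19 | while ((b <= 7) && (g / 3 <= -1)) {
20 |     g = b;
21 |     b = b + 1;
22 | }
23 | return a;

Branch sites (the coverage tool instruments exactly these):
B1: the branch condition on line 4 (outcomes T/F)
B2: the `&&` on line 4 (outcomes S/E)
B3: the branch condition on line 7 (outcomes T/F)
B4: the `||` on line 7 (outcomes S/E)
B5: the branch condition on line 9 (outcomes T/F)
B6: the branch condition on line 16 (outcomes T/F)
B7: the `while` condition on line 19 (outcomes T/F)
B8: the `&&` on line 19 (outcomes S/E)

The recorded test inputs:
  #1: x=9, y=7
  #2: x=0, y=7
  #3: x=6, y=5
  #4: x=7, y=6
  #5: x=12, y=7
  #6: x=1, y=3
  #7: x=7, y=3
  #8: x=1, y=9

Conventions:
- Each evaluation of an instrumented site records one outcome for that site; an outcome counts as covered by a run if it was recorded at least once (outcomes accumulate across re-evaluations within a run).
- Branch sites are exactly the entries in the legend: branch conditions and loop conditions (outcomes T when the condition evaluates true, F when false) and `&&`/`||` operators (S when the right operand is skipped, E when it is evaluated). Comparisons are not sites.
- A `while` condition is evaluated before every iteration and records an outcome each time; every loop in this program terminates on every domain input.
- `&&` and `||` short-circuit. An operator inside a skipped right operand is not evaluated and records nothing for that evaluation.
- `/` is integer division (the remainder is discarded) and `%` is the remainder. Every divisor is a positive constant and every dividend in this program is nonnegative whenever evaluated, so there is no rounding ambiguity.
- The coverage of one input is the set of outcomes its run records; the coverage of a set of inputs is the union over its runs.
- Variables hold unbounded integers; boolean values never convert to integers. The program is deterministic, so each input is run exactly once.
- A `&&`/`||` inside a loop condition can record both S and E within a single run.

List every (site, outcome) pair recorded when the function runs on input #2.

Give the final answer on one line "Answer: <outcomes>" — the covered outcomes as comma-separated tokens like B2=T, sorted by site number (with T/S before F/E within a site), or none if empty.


Simulating input #2 (x=0, y=7) step by step:
  B2->E, B1->F, B4->S, B3->T, B6->T, B8->E, B7->F
as a set, this run covers: B1=F, B2=E, B3=T, B4=S, B6=T, B7=F, B8=E
Answer: B1=F, B2=E, B3=T, B4=S, B6=T, B7=F, B8=E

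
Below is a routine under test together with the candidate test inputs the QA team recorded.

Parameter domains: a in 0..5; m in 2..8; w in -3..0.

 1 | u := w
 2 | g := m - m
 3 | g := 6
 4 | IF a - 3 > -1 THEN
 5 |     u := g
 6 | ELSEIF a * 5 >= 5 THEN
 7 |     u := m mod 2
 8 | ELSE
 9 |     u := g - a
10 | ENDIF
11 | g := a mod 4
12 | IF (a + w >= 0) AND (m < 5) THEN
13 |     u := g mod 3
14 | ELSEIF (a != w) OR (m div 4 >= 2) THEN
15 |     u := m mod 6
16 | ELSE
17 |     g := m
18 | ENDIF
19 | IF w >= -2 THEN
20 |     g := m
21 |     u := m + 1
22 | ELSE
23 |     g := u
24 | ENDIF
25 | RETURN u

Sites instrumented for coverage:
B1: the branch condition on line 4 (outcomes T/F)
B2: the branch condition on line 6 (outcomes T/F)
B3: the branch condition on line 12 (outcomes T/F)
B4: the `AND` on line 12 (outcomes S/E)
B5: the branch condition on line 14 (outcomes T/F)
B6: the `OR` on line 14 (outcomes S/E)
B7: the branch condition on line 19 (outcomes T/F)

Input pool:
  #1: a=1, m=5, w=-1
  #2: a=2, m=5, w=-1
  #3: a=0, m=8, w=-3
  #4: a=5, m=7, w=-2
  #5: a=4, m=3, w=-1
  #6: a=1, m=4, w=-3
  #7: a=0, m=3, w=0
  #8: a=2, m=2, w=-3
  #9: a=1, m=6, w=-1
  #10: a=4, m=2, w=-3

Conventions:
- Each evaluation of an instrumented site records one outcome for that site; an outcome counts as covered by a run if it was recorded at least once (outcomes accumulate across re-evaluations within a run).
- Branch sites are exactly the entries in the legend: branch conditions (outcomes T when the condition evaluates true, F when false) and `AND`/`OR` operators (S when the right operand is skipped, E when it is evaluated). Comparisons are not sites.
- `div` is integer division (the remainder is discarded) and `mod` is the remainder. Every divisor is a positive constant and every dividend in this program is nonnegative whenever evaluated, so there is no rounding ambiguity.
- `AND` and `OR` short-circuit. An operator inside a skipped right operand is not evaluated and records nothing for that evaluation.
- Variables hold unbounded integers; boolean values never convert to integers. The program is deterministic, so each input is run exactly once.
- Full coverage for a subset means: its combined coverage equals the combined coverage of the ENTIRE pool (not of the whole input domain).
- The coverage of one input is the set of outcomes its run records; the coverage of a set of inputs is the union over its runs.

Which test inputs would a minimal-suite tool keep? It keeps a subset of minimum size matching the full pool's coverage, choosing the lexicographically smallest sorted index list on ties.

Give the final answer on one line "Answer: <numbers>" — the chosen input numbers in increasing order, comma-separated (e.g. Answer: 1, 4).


test 1 (a=1, m=5, w=-1) fires B1->F, B2->T, B4->E, B3->F, B6->S, B5->T, B7->T; hits B1=F, B2=T, B3=F, B4=E, B5=T, B6=S, B7=T
test 2 (a=2, m=5, w=-1) fires B1->F, B2->T, B4->E, B3->F, B6->S, B5->T, B7->T; hits B1=F, B2=T, B3=F, B4=E, B5=T, B6=S, B7=T
test 3 (a=0, m=8, w=-3) fires B1->F, B2->F, B4->S, B3->F, B6->S, B5->T, B7->F; hits B1=F, B2=F, B3=F, B4=S, B5=T, B6=S, B7=F
test 4 (a=5, m=7, w=-2) fires B1->T, B4->E, B3->F, B6->S, B5->T, B7->T; hits B1=T, B3=F, B4=E, B5=T, B6=S, B7=T
test 5 (a=4, m=3, w=-1) fires B1->T, B4->E, B3->T, B7->T; hits B1=T, B3=T, B4=E, B7=T
test 6 (a=1, m=4, w=-3) fires B1->F, B2->T, B4->S, B3->F, B6->S, B5->T, B7->F; hits B1=F, B2=T, B3=F, B4=S, B5=T, B6=S, B7=F
test 7 (a=0, m=3, w=0) fires B1->F, B2->F, B4->E, B3->T, B7->T; hits B1=F, B2=F, B3=T, B4=E, B7=T
test 8 (a=2, m=2, w=-3) fires B1->F, B2->T, B4->S, B3->F, B6->S, B5->T, B7->F; hits B1=F, B2=T, B3=F, B4=S, B5=T, B6=S, B7=F
test 9 (a=1, m=6, w=-1) fires B1->F, B2->T, B4->E, B3->F, B6->S, B5->T, B7->T; hits B1=F, B2=T, B3=F, B4=E, B5=T, B6=S, B7=T
test 10 (a=4, m=2, w=-3) fires B1->T, B4->E, B3->T, B7->F; hits B1=T, B3=T, B4=E, B7=F
the full pool covers 12 outcomes: B1=T, B1=F, B2=T, B2=F, B3=T, B3=F, B4=S, B4=E, B5=T, B6=S, B7=T, B7=F
every size-1 subset falls short of the 12 outcomes (best: 7/12)
every size-2 subset falls short of the 12 outcomes (best: 11/12)
size 3: inputs {1, 3, 5} cover all 12 outcomes, and no lexicographically smaller subset of this size does
Answer: 1, 3, 5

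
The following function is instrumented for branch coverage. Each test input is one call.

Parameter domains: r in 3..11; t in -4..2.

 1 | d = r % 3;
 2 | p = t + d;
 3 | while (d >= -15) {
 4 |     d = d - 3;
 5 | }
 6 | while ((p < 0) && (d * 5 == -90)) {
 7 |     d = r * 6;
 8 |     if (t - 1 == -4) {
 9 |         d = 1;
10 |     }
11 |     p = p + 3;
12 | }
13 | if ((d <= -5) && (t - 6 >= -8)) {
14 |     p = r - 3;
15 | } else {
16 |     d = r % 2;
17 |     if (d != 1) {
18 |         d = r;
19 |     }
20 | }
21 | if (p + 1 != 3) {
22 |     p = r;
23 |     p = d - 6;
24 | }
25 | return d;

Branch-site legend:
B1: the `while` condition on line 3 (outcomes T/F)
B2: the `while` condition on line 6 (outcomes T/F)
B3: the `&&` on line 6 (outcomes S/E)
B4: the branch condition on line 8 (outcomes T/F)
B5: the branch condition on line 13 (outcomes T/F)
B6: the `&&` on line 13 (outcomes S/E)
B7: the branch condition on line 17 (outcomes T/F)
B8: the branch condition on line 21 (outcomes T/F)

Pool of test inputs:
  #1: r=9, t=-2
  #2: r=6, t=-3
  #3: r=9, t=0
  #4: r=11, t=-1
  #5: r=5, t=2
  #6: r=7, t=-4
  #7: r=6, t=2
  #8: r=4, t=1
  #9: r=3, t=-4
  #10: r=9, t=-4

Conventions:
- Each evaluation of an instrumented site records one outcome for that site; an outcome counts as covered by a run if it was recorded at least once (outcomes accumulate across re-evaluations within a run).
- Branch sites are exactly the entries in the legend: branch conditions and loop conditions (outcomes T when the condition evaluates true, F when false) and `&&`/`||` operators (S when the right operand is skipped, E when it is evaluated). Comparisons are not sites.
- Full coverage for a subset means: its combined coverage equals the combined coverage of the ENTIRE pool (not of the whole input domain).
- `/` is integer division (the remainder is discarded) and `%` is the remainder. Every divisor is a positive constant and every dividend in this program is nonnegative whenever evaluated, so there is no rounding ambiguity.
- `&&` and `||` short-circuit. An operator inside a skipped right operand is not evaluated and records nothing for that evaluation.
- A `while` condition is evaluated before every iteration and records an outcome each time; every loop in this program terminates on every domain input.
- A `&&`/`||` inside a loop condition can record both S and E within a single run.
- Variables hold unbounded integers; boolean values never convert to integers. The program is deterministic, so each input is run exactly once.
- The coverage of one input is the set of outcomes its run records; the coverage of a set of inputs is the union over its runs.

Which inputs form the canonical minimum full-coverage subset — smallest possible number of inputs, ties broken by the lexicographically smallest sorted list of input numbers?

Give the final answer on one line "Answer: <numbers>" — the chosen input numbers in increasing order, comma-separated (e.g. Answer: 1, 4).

input #1 (r=9, t=-2): events B1->T, B1->T, B1->T, B1->T, B1->T, B1->T, B1->F, B3->E, B2->T, B4->F, B3->S, B2->F, B6->S, B5->F, ...; covers B1=T, B1=F, B2=T, B2=F, B3=S, B3=E, B4=F, B5=F, B6=S, B7=F, B8=T
input #2 (r=6, t=-3): events B1->T, B1->T, B1->T, B1->T, B1->T, B1->T, B1->F, B3->E, B2->T, B4->T, B3->S, B2->F, B6->S, B5->F, ...; covers B1=T, B1=F, B2=T, B2=F, B3=S, B3=E, B4=T, B5=F, B6=S, B7=T, B8=T
input #3 (r=9, t=0): events B1->T, B1->T, B1->T, B1->T, B1->T, B1->T, B1->F, B3->S, B2->F, B6->E, B5->T, B8->T; covers B1=T, B1=F, B2=F, B3=S, B5=T, B6=E, B8=T
input #4 (r=11, t=-1): events B1->T, B1->T, B1->T, B1->T, B1->T, B1->T, B1->F, B3->S, B2->F, B6->E, B5->T, B8->T; covers B1=T, B1=F, B2=F, B3=S, B5=T, B6=E, B8=T
input #5 (r=5, t=2): events B1->T, B1->T, B1->T, B1->T, B1->T, B1->T, B1->F, B3->S, B2->F, B6->E, B5->T, B8->F; covers B1=T, B1=F, B2=F, B3=S, B5=T, B6=E, B8=F
input #6 (r=7, t=-4): events B1->T, B1->T, B1->T, B1->T, B1->T, B1->T, B1->F, B3->E, B2->F, B6->E, B5->F, B7->F, B8->T; covers B1=T, B1=F, B2=F, B3=E, B5=F, B6=E, B7=F, B8=T
input #7 (r=6, t=2): events B1->T, B1->T, B1->T, B1->T, B1->T, B1->T, B1->F, B3->S, B2->F, B6->E, B5->T, B8->T; covers B1=T, B1=F, B2=F, B3=S, B5=T, B6=E, B8=T
input #8 (r=4, t=1): events B1->T, B1->T, B1->T, B1->T, B1->T, B1->T, B1->F, B3->S, B2->F, B6->E, B5->T, B8->T; covers B1=T, B1=F, B2=F, B3=S, B5=T, B6=E, B8=T
input #9 (r=3, t=-4): events B1->T, B1->T, B1->T, B1->T, B1->T, B1->T, B1->F, B3->E, B2->T, B4->F, B3->E, B2->F, B6->S, B5->F, ...; covers B1=T, B1=F, B2=T, B2=F, B3=E, B4=F, B5=F, B6=S, B7=F, B8=T
input #10 (r=9, t=-4): events B1->T, B1->T, B1->T, B1->T, B1->T, B1->T, B1->F, B3->E, B2->T, B4->F, B3->E, B2->F, B6->S, B5->F, ...; covers B1=T, B1=F, B2=T, B2=F, B3=E, B4=F, B5=F, B6=S, B7=F, B8=T
pool-wide coverage (16 outcomes): B1=T, B1=F, B2=T, B2=F, B3=S, B3=E, B4=T, B4=F, B5=T, B5=F, B6=S, B6=E, B7=T, B7=F, B8=T, B8=F
size 1 is not enough: best union over all size-1 subsets is 11/16
size 2 is not enough: best union over all size-2 subsets is 14/16
inputs {1, 2, 5} (size 3) cover everything; no size-3 subset with a lexicographically smaller index list covers all 16

Answer: 1, 2, 5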